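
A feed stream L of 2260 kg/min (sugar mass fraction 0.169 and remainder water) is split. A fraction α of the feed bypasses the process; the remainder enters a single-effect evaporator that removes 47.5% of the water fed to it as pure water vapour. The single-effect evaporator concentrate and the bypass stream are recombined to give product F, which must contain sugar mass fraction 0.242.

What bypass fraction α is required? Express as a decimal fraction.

0.236

All 2260×0.169 = 381.94 kg/min of sugar reaches F, so F = 381.94/0.242 = 1578.3 kg/min and vapour = 681.74 kg/min.
The evaporator receives (1−α)·2260 of feed at 0.831 water and removes 0.475 of that water:
0.475×0.831×(1−α)×2260 = 681.74
(1−α) = 681.74/892.08 = 0.7642;  α = 0.2358.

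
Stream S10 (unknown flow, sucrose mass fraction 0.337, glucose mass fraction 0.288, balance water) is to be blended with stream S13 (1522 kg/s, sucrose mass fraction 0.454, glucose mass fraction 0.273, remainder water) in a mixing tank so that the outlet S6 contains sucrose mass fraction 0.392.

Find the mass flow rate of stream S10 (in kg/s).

1716 kg/s

Let S10 be the unknown flow. Total out = 1522 + S10.
sucrose balance: 690.99 + 0.337·S10 = 0.392·(1522 + S10)
(0.337 − 0.392)·S10 = 0.392×1522 − 690.99 = -94.364
S10 = -94.364 / -0.055 = 1715.7 kg/s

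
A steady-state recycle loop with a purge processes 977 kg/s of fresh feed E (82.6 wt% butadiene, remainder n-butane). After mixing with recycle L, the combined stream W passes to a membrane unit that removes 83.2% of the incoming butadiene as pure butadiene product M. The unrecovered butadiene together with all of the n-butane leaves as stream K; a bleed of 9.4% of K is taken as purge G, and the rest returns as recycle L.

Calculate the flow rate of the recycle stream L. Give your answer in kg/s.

n-butane enters only via E and leaves only via the purge: 977×0.174 = 0.094×(n-butane in K), and the membrane unit passes all n-butane, so n-butane in W = n-butane in K = 1808.5 kg/s.
butadiene in W: m_A = 977×0.826 + (1−0.094)·(1−0.832)·m_A, so m_A = 807/0.8478 = 951.89 kg/s.
K = (1−0.832)×951.89 + 1808.5 = 1968.4 kg/s.
Recycle L = (1−0.094)×1968.4 = 1783.4 kg/s.

1783 kg/s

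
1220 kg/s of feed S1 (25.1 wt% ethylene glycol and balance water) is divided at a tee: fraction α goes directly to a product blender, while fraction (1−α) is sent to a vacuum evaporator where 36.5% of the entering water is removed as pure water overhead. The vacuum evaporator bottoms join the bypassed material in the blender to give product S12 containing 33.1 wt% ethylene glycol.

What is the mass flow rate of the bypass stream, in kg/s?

All 1220×0.251 = 306.22 kg/s of ethylene glycol reaches S12, so S12 = 306.22/0.331 = 925.14 kg/s and vapour = 294.86 kg/s.
The evaporator receives (1−α)·1220 of feed at 0.749 water and removes 0.365 of that water:
0.365×0.749×(1−α)×1220 = 294.86
(1−α) = 294.86/333.53 = 0.8841;  α = 0.1159.
Bypass flow = 0.1159×1220 = 141.43 kg/s.

141.4 kg/s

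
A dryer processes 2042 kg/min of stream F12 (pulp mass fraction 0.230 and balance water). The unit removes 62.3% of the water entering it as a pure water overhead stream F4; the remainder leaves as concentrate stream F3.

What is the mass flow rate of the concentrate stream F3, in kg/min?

1062 kg/min

water entering = 2042×0.770 = 1572.3 kg/min; overhead removed = 0.623×1572.3 = 979.57 kg/min.
Concentrate = 2042 − 979.57 = 1062.4 kg/min.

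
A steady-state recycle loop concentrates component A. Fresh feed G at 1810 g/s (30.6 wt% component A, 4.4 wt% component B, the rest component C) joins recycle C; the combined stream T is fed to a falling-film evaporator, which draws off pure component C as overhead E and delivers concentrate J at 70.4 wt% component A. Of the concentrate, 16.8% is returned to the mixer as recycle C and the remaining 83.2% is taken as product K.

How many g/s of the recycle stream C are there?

158.9 g/s

Overall component A balance (none leaves overhead): component A in fresh feed = component A in product, i.e. 1810×0.306 = (1−0.168)·J·0.704.
J = 553.86/(0.704×0.832) = 945.59 g/s.
Recycle C = 0.168×945.59 = 158.86 g/s.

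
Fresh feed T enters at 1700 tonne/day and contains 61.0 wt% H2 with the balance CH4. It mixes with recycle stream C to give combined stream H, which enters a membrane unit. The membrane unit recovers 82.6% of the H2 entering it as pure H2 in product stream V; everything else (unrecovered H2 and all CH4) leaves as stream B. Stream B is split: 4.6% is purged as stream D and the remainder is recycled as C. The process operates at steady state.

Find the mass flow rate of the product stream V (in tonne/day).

1027 tonne/day

H2 in H: m_A = 1700×0.610 + (1−0.046)·(1−0.826)·m_A, so m_A = 1037/0.8340 = 1243.4 tonne/day.
Product V = 0.826×1243.4 = 1027 tonne/day.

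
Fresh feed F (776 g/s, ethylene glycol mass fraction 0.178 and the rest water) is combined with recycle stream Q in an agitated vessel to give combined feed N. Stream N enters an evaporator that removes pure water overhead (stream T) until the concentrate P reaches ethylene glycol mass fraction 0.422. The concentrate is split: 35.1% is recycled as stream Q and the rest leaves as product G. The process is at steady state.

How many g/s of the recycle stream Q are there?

177 g/s

Overall ethylene glycol balance (none leaves overhead): ethylene glycol in fresh feed = ethylene glycol in product, i.e. 776×0.178 = (1−0.351)·P·0.422.
P = 138.13/(0.422×0.649) = 504.34 g/s.
Recycle Q = 0.351×504.34 = 177.02 g/s.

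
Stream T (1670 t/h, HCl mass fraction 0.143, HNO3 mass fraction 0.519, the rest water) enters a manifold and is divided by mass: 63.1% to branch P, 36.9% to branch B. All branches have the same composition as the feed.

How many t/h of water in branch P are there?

356.2 t/h

Branch P total = 0.631×1670 = 1053.8 t/h.
water in P = 0.338×1053.8 = 356.17 t/h.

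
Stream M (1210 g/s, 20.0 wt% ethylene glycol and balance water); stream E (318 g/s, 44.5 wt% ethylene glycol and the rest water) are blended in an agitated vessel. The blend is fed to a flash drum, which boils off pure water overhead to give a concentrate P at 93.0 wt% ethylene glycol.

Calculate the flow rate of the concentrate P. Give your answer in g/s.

ethylene glycol entering = 1210×0.200 + 318×0.445 = 383.51 g/s.
All ethylene glycol reports to P, so P = 383.51/0.930 = 412.38 g/s.

412.4 g/s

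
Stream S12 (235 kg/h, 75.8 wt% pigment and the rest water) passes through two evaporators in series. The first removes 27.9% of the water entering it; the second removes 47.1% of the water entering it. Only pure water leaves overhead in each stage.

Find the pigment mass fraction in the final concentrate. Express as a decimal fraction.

0.891

water in feed = 235×0.242 = 56.87 kg/h.
After stage 1: water left = (1−0.279)×56.87 = 41.003; stream total = 219.13 kg/h.
After stage 2: water left = (1−0.471)×41.003 = 21.691; final concentrate = 199.82 kg/h.
pigment fraction = 178.13/199.82 = 0.891.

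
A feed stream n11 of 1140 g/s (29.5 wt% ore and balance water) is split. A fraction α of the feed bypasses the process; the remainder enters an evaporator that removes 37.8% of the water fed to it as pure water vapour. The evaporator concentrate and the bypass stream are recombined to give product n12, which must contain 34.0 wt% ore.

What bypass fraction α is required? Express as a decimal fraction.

0.503

All 1140×0.295 = 336.3 g/s of ore reaches n12, so n12 = 336.3/0.340 = 989.12 g/s and vapour = 150.88 g/s.
The evaporator receives (1−α)·1140 of feed at 0.705 water and removes 0.378 of that water:
0.378×0.705×(1−α)×1140 = 150.88
(1−α) = 150.88/303.8 = 0.4967;  α = 0.5033.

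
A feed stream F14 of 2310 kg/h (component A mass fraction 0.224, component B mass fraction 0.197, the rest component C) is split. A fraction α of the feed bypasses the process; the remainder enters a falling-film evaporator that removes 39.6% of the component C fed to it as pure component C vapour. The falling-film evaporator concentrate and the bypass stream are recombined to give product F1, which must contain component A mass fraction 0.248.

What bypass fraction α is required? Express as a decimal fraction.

0.578

All 2310×0.224 = 517.44 kg/h of component A reaches F1, so F1 = 517.44/0.248 = 2086.5 kg/h and vapour = 223.55 kg/h.
The evaporator receives (1−α)·2310 of feed at 0.579 component C and removes 0.396 of that component C:
0.396×0.579×(1−α)×2310 = 223.55
(1−α) = 223.55/529.65 = 0.4221;  α = 0.5779.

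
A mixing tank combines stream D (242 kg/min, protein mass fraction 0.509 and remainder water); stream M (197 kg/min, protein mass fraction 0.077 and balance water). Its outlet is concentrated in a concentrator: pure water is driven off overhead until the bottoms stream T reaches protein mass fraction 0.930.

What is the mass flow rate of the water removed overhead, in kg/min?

protein entering = 242×0.509 + 197×0.077 = 138.35 kg/min.
All protein reports to T, so T = 138.35/0.930 = 148.76 kg/min.
Total feed = 439 kg/min; overhead = 439 − 148.76 = 290.24 kg/min.

290.2 kg/min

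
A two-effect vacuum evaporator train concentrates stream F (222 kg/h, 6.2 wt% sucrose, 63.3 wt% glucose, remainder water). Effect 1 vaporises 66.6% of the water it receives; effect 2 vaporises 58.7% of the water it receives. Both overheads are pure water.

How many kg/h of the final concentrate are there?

163.6 kg/h

water in feed = 222×0.305 = 67.71 kg/h.
After stage 1: water left = (1−0.666)×67.71 = 22.615; stream total = 176.91 kg/h.
After stage 2: water left = (1−0.587)×22.615 = 9.3401; final concentrate = 163.63 kg/h.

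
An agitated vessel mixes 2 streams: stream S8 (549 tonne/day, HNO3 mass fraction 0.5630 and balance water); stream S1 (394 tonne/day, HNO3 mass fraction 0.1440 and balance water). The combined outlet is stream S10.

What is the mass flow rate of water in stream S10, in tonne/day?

water out = water in = 549×0.437 + 394×0.856 = 577.18 tonne/day.

577.2 tonne/day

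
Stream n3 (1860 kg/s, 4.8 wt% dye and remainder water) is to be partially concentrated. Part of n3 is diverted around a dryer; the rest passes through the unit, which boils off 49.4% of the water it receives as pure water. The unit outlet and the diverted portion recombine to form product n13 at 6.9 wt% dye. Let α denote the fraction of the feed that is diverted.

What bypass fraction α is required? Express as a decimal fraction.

All 1860×0.048 = 89.28 kg/s of dye reaches n13, so n13 = 89.28/0.069 = 1293.9 kg/s and vapour = 566.09 kg/s.
The evaporator receives (1−α)·1860 of feed at 0.952 water and removes 0.494 of that water:
0.494×0.952×(1−α)×1860 = 566.09
(1−α) = 566.09/874.74 = 0.6472;  α = 0.3528.

0.353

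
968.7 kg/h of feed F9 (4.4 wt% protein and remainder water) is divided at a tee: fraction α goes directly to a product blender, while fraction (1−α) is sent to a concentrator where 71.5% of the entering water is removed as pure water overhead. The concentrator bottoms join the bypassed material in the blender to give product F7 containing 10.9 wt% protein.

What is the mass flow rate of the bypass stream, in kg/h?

All 968.7×0.044 = 42.623 kg/h of protein reaches F7, so F7 = 42.623/0.109 = 391.03 kg/h and vapour = 577.67 kg/h.
The evaporator receives (1−α)·968.7 of feed at 0.956 water and removes 0.715 of that water:
0.715×0.956×(1−α)×968.7 = 577.67
(1−α) = 577.67/662.15 = 0.8724;  α = 0.1276.
Bypass flow = 0.1276×968.7 = 123.59 kg/h.

123.6 kg/h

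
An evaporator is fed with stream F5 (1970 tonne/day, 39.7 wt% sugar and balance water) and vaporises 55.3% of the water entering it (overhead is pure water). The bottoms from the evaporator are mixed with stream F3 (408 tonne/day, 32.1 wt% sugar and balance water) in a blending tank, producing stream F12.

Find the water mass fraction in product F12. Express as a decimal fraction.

Vapour removed = 0.553×0.603×1970 = 656.91 tonne/day; concentrate = 1313.1 tonne/day.
water reaching the mixer = 531 (from concentrate) + 408×0.679 = 808.03 tonne/day.
Product flow = 1313.1 + 408 = 1721.1 tonne/day; water fraction = 0.4695.

0.4695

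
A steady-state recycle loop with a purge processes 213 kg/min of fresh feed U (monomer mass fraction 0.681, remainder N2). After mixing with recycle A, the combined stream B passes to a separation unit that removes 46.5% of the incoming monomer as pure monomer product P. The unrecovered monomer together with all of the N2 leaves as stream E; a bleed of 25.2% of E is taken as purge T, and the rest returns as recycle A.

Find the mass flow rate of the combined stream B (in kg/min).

511.5 kg/min

N2 enters only via U and leaves only via the purge: 213×0.319 = 0.252×(N2 in E), and the separation unit passes all N2, so N2 in B = N2 in E = 269.63 kg/min.
monomer in B: m_A = 213×0.681 + (1−0.252)·(1−0.465)·m_A, so m_A = 145.05/0.5998 = 241.83 kg/min.
B = 241.83 + 269.63 = 511.46 kg/min.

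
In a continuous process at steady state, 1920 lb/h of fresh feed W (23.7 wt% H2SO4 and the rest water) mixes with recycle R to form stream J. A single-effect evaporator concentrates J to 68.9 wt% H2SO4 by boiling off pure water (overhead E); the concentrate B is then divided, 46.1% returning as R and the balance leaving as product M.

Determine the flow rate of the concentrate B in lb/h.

Overall H2SO4 balance (none leaves overhead): H2SO4 in fresh feed = H2SO4 in product, i.e. 1920×0.237 = (1−0.461)·B·0.689.
B = 455.04/(0.689×0.539) = 1225.3 lb/h.

1225 lb/h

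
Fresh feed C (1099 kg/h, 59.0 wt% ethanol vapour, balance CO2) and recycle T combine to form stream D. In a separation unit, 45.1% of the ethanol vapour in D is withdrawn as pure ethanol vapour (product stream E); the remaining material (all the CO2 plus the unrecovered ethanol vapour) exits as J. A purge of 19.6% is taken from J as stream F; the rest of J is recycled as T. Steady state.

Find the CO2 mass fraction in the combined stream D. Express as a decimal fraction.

0.6645

CO2 enters only via C and leaves only via the purge: 1099×0.410 = 0.196×(CO2 in J), and the separation unit passes all CO2, so CO2 in D = CO2 in J = 2298.9 kg/h.
ethanol vapour in D: m_A = 1099×0.590 + (1−0.196)·(1−0.451)·m_A, so m_A = 648.41/0.5586 = 1160.8 kg/h.
D = 1160.8 + 2298.9 = 3459.7 kg/h.
CO2 fraction in D = 2298.9/3459.7 = 0.6645.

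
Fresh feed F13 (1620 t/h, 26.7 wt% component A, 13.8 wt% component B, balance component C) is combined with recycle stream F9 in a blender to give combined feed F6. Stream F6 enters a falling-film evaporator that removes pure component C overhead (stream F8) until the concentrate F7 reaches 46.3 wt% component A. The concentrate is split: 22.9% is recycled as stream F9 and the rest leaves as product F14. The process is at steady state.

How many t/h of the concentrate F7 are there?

Overall component A balance (none leaves overhead): component A in fresh feed = component A in product, i.e. 1620×0.267 = (1−0.229)·F7·0.463.
F7 = 432.54/(0.463×0.771) = 1211.7 t/h.

1212 t/h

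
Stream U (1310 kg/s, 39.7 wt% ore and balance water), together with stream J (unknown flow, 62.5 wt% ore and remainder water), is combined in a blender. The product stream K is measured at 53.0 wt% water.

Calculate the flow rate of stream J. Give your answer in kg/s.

Let J be the unknown flow. Total out = 1310 + J.
water balance: 789.93 + 0.375·J = 0.530·(1310 + J)
(0.375 − 0.530)·J = 0.530×1310 − 789.93 = -95.63
J = -95.63 / -0.155 = 616.97 kg/s

617 kg/s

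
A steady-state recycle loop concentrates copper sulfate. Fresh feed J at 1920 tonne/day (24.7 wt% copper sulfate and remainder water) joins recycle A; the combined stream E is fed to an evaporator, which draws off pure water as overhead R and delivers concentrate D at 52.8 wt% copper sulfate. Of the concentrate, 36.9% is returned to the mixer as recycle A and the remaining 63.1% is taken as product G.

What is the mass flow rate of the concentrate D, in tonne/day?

1423 tonne/day

Overall copper sulfate balance (none leaves overhead): copper sulfate in fresh feed = copper sulfate in product, i.e. 1920×0.247 = (1−0.369)·D·0.528.
D = 474.24/(0.528×0.631) = 1423.4 tonne/day.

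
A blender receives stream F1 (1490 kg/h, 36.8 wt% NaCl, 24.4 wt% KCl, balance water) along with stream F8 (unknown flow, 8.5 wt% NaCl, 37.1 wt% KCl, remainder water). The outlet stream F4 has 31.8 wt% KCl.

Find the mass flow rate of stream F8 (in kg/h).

Let F8 be the unknown flow. Total out = 1490 + F8.
KCl balance: 363.56 + 0.371·F8 = 0.318·(1490 + F8)
(0.371 − 0.318)·F8 = 0.318×1490 − 363.56 = 110.26
F8 = 110.26 / 0.053 = 2080.4 kg/h

2080 kg/h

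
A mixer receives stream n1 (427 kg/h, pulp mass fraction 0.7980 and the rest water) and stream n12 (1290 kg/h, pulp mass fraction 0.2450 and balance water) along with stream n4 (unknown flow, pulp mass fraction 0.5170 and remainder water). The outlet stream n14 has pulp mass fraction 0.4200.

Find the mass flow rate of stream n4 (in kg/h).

Let n4 be the unknown flow. Total out = 1717 + n4.
pulp balance: 656.8 + 0.517·n4 = 0.420·(1717 + n4)
(0.517 − 0.420)·n4 = 0.420×1717 − 656.8 = 64.344
n4 = 64.344 / 0.097 = 663.34 kg/h

663.3 kg/h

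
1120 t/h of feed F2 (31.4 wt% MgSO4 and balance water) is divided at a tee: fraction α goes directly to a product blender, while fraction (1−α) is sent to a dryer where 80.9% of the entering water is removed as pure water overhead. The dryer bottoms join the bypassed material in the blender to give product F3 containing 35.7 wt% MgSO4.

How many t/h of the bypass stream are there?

876.9 t/h

All 1120×0.314 = 351.68 t/h of MgSO4 reaches F3, so F3 = 351.68/0.357 = 985.1 t/h and vapour = 134.9 t/h.
The evaporator receives (1−α)·1120 of feed at 0.686 water and removes 0.809 of that water:
0.809×0.686×(1−α)×1120 = 134.9
(1−α) = 134.9/621.57 = 0.2170;  α = 0.7830.
Bypass flow = 0.7830×1120 = 876.92 t/h.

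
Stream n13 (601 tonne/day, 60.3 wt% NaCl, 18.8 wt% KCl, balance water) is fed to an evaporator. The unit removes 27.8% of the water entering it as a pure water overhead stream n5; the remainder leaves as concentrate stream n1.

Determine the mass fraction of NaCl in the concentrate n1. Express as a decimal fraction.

0.640

NaCl is not removed: 601×0.603 = 362.4 tonne/day of NaCl enters n1.
water entering = 601×0.209 = 125.61 tonne/day; overhead removed = 0.278×125.61 = 34.919 tonne/day.
Concentrate = 601 − 34.919 = 566.08 tonne/day.
Mass fraction = 362.4/566.08 = 0.640.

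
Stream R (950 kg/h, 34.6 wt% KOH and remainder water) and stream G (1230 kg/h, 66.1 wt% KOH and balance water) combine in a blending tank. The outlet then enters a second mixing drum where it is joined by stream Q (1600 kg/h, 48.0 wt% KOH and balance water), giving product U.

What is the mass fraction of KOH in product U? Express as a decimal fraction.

Overall, product flow = 3780 kg/h.
KOH in = 950×0.346 + 1230×0.661 + 1600×0.480 = 1909.7 kg/h.
KOH fraction in U = 0.5052.

0.5052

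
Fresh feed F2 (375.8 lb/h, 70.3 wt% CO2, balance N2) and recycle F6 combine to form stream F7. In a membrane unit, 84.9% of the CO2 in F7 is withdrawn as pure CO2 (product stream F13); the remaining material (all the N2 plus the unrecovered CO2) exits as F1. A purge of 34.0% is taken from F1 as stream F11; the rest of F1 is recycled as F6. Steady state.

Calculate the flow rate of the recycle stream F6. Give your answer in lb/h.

N2 enters only via F2 and leaves only via the purge: 375.8×0.297 = 0.340×(N2 in F1), and the membrane unit passes all N2, so N2 in F7 = N2 in F1 = 328.27 lb/h.
CO2 in F7: m_A = 375.8×0.703 + (1−0.340)·(1−0.849)·m_A, so m_A = 264.19/0.9003 = 293.43 lb/h.
F1 = (1−0.849)×293.43 + 328.27 = 372.58 lb/h.
Recycle F6 = (1−0.340)×372.58 = 245.9 lb/h.

245.9 lb/h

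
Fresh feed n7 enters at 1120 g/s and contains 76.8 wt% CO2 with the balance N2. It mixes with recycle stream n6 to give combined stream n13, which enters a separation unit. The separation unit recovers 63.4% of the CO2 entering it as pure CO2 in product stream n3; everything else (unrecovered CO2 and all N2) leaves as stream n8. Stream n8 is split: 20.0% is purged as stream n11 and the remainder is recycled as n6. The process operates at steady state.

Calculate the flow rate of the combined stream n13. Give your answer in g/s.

N2 enters only via n7 and leaves only via the purge: 1120×0.232 = 0.200×(N2 in n8), and the separation unit passes all N2, so N2 in n13 = N2 in n8 = 1299.2 g/s.
CO2 in n13: m_A = 1120×0.768 + (1−0.200)·(1−0.634)·m_A, so m_A = 860.16/0.7072 = 1216.3 g/s.
n13 = 1216.3 + 1299.2 = 2515.5 g/s.

2515 g/s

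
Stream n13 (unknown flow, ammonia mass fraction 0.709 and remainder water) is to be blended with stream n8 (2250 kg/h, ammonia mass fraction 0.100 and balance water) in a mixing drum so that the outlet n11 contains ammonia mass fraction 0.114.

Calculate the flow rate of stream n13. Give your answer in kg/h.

Let n13 be the unknown flow. Total out = 2250 + n13.
ammonia balance: 225 + 0.709·n13 = 0.114·(2250 + n13)
(0.709 − 0.114)·n13 = 0.114×2250 − 225 = 31.5
n13 = 31.5 / 0.595 = 52.941 kg/h

52.94 kg/h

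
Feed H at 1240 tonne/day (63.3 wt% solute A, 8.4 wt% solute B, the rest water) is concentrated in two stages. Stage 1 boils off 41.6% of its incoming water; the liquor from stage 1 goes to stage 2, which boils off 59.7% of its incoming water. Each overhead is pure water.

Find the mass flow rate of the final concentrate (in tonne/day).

971.7 tonne/day

water in feed = 1240×0.283 = 350.92 tonne/day.
After stage 1: water left = (1−0.416)×350.92 = 204.94; stream total = 1094 tonne/day.
After stage 2: water left = (1−0.597)×204.94 = 82.59; final concentrate = 971.67 tonne/day.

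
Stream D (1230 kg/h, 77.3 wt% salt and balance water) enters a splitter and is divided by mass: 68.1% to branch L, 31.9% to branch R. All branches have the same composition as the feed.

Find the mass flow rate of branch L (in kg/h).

Branch L flow = 0.681×1230 = 837.63 kg/h.

837.6 kg/h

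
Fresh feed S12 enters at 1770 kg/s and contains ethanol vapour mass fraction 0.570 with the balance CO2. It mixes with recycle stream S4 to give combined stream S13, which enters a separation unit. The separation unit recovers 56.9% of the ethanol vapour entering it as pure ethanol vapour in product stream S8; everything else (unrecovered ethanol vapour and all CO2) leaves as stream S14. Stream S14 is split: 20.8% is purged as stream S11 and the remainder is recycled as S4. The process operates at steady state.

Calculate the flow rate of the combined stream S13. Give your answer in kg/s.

5191 kg/s

CO2 enters only via S12 and leaves only via the purge: 1770×0.430 = 0.208×(CO2 in S14), and the separation unit passes all CO2, so CO2 in S13 = CO2 in S14 = 3659.1 kg/s.
ethanol vapour in S13: m_A = 1770×0.570 + (1−0.208)·(1−0.569)·m_A, so m_A = 1008.9/0.6586 = 1531.8 kg/s.
S13 = 1531.8 + 3659.1 = 5190.9 kg/s.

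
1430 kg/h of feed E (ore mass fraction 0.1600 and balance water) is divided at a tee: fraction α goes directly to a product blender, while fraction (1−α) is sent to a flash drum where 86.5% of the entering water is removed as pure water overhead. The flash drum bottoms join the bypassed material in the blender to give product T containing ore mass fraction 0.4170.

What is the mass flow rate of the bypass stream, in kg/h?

217.1 kg/h

All 1430×0.160 = 228.8 kg/h of ore reaches T, so T = 228.8/0.417 = 548.68 kg/h and vapour = 881.32 kg/h.
The evaporator receives (1−α)·1430 of feed at 0.840 water and removes 0.865 of that water:
0.865×0.840×(1−α)×1430 = 881.32
(1−α) = 881.32/1039 = 0.8482;  α = 0.1518.
Bypass flow = 0.1518×1430 = 217.06 kg/h.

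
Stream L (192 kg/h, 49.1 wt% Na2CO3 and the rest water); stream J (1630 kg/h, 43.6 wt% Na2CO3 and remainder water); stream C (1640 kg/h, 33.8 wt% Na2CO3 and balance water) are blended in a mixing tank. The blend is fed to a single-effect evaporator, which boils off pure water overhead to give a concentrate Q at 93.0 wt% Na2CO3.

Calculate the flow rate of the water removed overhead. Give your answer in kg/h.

2000 kg/h

Na2CO3 entering = 192×0.491 + 1630×0.436 + 1640×0.338 = 1359.3 kg/h.
All Na2CO3 reports to Q, so Q = 1359.3/0.930 = 1461.6 kg/h.
Total feed = 3462 kg/h; overhead = 3462 − 1461.6 = 2000.4 kg/h.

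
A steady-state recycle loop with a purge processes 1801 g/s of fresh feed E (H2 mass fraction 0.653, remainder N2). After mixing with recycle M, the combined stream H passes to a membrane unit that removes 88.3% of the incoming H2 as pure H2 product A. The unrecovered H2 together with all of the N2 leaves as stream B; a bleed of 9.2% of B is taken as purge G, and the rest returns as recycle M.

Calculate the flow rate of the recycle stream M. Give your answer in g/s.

6308 g/s

N2 enters only via E and leaves only via the purge: 1801×0.347 = 0.092×(N2 in B), and the membrane unit passes all N2, so N2 in H = N2 in B = 6792.9 g/s.
H2 in H: m_A = 1801×0.653 + (1−0.092)·(1−0.883)·m_A, so m_A = 1176.1/0.8938 = 1315.8 g/s.
B = (1−0.883)×1315.8 + 6792.9 = 6946.9 g/s.
Recycle M = (1−0.092)×6946.9 = 6307.7 g/s.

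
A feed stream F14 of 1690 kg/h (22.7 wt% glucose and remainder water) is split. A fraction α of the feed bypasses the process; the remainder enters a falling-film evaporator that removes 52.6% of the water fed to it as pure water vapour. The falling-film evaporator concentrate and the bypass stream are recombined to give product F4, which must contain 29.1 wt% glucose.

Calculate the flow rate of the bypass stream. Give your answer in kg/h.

All 1690×0.227 = 383.63 kg/h of glucose reaches F4, so F4 = 383.63/0.291 = 1318.3 kg/h and vapour = 371.68 kg/h.
The evaporator receives (1−α)·1690 of feed at 0.773 water and removes 0.526 of that water:
0.526×0.773×(1−α)×1690 = 371.68
(1−α) = 371.68/687.15 = 0.5409;  α = 0.4591.
Bypass flow = 0.4591×1690 = 775.87 kg/h.

775.9 kg/h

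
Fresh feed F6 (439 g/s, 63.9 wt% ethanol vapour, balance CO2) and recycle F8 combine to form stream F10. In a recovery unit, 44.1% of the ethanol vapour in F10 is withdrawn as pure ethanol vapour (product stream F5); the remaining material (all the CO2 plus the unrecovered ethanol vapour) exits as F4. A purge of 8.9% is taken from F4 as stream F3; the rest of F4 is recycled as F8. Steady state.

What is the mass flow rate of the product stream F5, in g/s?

252.1 g/s

ethanol vapour in F10: m_A = 439×0.639 + (1−0.089)·(1−0.441)·m_A, so m_A = 280.52/0.4908 = 571.62 g/s.
Product F5 = 0.441×571.62 = 252.08 g/s.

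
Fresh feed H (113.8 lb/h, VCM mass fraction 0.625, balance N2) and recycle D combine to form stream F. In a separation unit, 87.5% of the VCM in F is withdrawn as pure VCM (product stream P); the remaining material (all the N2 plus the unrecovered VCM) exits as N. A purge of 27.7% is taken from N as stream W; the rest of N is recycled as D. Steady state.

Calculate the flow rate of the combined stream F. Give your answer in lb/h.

232.3 lb/h

N2 enters only via H and leaves only via the purge: 113.8×0.375 = 0.277×(N2 in N), and the separation unit passes all N2, so N2 in F = N2 in N = 154.06 lb/h.
VCM in F: m_A = 113.8×0.625 + (1−0.277)·(1−0.875)·m_A, so m_A = 71.125/0.9096 = 78.192 lb/h.
F = 78.192 + 154.06 = 232.25 lb/h.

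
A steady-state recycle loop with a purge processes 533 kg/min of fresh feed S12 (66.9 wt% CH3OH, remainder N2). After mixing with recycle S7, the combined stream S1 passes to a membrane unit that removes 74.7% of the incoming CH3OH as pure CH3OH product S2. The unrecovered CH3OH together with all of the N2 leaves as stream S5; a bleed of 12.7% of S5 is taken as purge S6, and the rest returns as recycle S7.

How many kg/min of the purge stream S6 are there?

191.1 kg/min

N2 enters only via S12 and leaves only via the purge: 533×0.331 = 0.127×(N2 in S5), and the membrane unit passes all N2, so N2 in S1 = N2 in S5 = 1389.2 kg/min.
CH3OH in S1: m_A = 533×0.669 + (1−0.127)·(1−0.747)·m_A, so m_A = 356.58/0.7791 = 457.66 kg/min.
S5 = (1−0.747)×457.66 + 1389.2 = 1504.9 kg/min.
Purge S6 = 0.127×1504.9 = 191.13 kg/min.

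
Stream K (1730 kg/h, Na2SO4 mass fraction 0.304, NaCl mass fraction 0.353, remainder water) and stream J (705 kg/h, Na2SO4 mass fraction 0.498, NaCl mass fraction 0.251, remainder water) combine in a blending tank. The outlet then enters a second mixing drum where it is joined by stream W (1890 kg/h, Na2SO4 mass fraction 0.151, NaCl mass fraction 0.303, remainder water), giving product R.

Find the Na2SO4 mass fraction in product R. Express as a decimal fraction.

0.269

Overall, product flow = 4325 kg/h.
Na2SO4 in = 1730×0.304 + 705×0.498 + 1890×0.151 = 1162.4 kg/h.
Na2SO4 fraction in R = 0.269.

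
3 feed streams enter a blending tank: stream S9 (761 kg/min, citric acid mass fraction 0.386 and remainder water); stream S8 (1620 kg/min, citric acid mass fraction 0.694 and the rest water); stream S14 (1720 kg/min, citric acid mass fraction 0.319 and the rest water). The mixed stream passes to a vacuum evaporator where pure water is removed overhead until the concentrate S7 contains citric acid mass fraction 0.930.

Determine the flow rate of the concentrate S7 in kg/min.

2115 kg/min

citric acid entering = 761×0.386 + 1620×0.694 + 1720×0.319 = 1966.7 kg/min.
All citric acid reports to S7, so S7 = 1966.7/0.930 = 2114.7 kg/min.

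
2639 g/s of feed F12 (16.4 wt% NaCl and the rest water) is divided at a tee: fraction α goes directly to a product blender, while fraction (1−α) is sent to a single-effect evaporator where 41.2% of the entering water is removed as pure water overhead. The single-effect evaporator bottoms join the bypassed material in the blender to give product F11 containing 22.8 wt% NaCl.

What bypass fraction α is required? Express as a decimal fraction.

All 2639×0.164 = 432.8 g/s of NaCl reaches F11, so F11 = 432.8/0.228 = 1898.2 g/s and vapour = 740.77 g/s.
The evaporator receives (1−α)·2639 of feed at 0.836 water and removes 0.412 of that water:
0.412×0.836×(1−α)×2639 = 740.77
(1−α) = 740.77/908.96 = 0.8150;  α = 0.1850.

0.185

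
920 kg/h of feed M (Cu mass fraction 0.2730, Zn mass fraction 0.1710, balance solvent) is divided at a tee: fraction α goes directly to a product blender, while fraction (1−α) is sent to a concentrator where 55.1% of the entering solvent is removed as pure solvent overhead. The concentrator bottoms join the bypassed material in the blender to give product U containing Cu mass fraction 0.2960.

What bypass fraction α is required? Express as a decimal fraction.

All 920×0.273 = 251.16 kg/h of Cu reaches U, so U = 251.16/0.296 = 848.51 kg/h and vapour = 71.486 kg/h.
The evaporator receives (1−α)·920 of feed at 0.556 solvent and removes 0.551 of that solvent:
0.551×0.556×(1−α)×920 = 71.486
(1−α) = 71.486/281.85 = 0.2536;  α = 0.7464.

0.746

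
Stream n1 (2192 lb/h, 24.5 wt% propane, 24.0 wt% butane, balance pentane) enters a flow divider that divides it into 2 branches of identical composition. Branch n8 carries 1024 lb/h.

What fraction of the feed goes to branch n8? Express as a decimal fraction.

Fraction to n8 = 1024/2192 = 0.4672.

0.467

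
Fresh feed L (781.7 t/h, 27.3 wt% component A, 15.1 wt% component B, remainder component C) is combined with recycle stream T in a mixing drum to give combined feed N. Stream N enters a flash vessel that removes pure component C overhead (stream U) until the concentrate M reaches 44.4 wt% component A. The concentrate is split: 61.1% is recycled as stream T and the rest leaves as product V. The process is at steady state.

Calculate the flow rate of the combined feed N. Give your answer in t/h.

1537 t/h

Overall component A balance (none leaves overhead): component A in fresh feed = component A in product, i.e. 781.7×0.273 = (1−0.611)·M·0.444.
M = 213.4/(0.444×0.389) = 1235.6 t/h.
Recycle T = 0.611×1235.6 = 754.94 t/h.
Combined feed N = 781.7 + 754.94 = 1536.6 t/h.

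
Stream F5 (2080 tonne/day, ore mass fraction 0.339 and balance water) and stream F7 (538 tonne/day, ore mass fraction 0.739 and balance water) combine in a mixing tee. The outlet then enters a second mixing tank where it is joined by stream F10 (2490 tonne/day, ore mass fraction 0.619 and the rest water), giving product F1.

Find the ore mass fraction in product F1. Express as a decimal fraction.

0.518

Overall, product flow = 5108 tonne/day.
ore in = 2080×0.339 + 538×0.739 + 2490×0.619 = 2644 tonne/day.
ore fraction in F1 = 0.518.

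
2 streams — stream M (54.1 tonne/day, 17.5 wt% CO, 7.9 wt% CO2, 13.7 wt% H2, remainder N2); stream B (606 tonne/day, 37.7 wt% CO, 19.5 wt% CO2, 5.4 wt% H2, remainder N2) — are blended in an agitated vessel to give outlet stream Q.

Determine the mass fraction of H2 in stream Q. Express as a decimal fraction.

Total flow out = 54.1 + 606 = 660.1 tonne/day.
H2 in = 54.1×0.137 + 606×0.054 = 40.136 tonne/day.
H2 mass fraction in Q = 40.136/660.1 = 0.061.

0.061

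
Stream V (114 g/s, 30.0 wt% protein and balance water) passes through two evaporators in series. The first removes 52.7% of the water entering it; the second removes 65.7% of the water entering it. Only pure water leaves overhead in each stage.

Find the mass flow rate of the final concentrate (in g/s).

water in feed = 114×0.700 = 79.8 g/s.
After stage 1: water left = (1−0.527)×79.8 = 37.745; stream total = 71.945 g/s.
After stage 2: water left = (1−0.657)×37.745 = 12.947; final concentrate = 47.147 g/s.

47.15 g/s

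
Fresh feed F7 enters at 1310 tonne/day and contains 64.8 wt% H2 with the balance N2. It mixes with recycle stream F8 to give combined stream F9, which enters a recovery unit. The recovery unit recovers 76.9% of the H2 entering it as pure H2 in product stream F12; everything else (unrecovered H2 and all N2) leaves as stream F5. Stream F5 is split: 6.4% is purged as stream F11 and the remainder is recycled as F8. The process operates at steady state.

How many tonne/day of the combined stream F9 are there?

N2 enters only via F7 and leaves only via the purge: 1310×0.352 = 0.064×(N2 in F5), and the recovery unit passes all N2, so N2 in F9 = N2 in F5 = 7205 tonne/day.
H2 in F9: m_A = 1310×0.648 + (1−0.064)·(1−0.769)·m_A, so m_A = 848.88/0.7838 = 1083.1 tonne/day.
F9 = 1083.1 + 7205 = 8288.1 tonne/day.

8288 tonne/day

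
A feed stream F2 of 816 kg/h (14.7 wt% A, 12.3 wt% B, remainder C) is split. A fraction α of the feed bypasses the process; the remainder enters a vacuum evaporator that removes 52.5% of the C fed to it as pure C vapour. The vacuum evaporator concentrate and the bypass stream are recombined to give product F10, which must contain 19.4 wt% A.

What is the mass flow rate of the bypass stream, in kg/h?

All 816×0.147 = 119.95 kg/h of A reaches F10, so F10 = 119.95/0.194 = 618.31 kg/h and vapour = 197.69 kg/h.
The evaporator receives (1−α)·816 of feed at 0.730 C and removes 0.525 of that C:
0.525×0.730×(1−α)×816 = 197.69
(1−α) = 197.69/312.73 = 0.6321;  α = 0.3679.
Bypass flow = 0.3679×816 = 300.17 kg/h.

300.2 kg/h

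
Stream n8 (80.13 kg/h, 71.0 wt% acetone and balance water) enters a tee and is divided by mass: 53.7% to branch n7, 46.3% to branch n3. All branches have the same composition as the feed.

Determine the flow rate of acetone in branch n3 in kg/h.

26.34 kg/h

Branch n3 total = 0.463×80.13 = 37.1 kg/h.
acetone in n3 = 0.710×37.1 = 26.341 kg/h.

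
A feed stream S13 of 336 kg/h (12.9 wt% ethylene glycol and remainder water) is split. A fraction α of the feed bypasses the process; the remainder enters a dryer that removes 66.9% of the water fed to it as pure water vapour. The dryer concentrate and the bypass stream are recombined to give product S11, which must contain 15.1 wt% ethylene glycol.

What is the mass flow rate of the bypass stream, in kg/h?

All 336×0.129 = 43.344 kg/h of ethylene glycol reaches S11, so S11 = 43.344/0.151 = 287.05 kg/h and vapour = 48.954 kg/h.
The evaporator receives (1−α)·336 of feed at 0.871 water and removes 0.669 of that water:
0.669×0.871×(1−α)×336 = 48.954
(1−α) = 48.954/195.79 = 0.2500;  α = 0.7500.
Bypass flow = 0.7500×336 = 251.99 kg/h.

252 kg/h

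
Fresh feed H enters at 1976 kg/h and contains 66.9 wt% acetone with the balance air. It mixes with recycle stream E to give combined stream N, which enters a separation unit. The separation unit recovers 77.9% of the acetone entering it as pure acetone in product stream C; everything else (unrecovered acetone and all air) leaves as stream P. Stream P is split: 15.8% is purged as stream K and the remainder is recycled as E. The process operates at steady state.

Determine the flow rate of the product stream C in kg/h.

acetone in N: m_A = 1976×0.669 + (1−0.158)·(1−0.779)·m_A, so m_A = 1321.9/0.8139 = 1624.2 kg/h.
Product C = 0.779×1624.2 = 1265.2 kg/h.

1265 kg/h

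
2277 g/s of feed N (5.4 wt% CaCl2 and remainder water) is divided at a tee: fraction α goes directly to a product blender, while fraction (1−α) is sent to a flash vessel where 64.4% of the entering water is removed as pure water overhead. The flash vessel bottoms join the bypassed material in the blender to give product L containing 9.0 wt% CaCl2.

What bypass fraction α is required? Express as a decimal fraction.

0.343

All 2277×0.054 = 122.96 g/s of CaCl2 reaches L, so L = 122.96/0.090 = 1366.2 g/s and vapour = 910.8 g/s.
The evaporator receives (1−α)·2277 of feed at 0.946 water and removes 0.644 of that water:
0.644×0.946×(1−α)×2277 = 910.8
(1−α) = 910.8/1387.2 = 0.6566;  α = 0.3434.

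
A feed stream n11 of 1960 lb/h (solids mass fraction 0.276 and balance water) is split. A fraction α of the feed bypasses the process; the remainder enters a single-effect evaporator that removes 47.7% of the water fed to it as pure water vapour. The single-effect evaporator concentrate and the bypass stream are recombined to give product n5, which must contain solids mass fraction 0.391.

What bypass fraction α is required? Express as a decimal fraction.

0.148

All 1960×0.276 = 540.96 lb/h of solids reaches n5, so n5 = 540.96/0.391 = 1383.5 lb/h and vapour = 576.47 lb/h.
The evaporator receives (1−α)·1960 of feed at 0.724 water and removes 0.477 of that water:
0.477×0.724×(1−α)×1960 = 576.47
(1−α) = 576.47/676.88 = 0.8517;  α = 0.1483.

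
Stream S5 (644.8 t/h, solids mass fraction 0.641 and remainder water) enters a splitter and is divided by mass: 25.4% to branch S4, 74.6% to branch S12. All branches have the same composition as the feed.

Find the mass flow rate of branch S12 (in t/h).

Branch S12 flow = 0.746×644.8 = 481.02 t/h.

481 t/h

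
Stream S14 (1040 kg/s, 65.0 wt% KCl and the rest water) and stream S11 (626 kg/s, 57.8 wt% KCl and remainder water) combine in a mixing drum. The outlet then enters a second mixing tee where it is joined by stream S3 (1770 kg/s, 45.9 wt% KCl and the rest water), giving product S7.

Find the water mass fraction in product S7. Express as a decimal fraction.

Overall, product flow = 3436 kg/s.
water in = 1040×0.350 + 626×0.422 + 1770×0.541 = 1585.7 kg/s.
water fraction in S7 = 0.4615.

0.4615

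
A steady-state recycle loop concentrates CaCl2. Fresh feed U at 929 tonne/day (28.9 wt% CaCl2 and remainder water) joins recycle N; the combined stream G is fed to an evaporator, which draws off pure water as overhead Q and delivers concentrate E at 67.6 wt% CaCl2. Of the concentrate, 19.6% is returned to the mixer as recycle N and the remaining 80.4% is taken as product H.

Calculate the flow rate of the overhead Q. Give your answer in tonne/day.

Overall CaCl2 balance (none leaves overhead): CaCl2 in fresh feed = CaCl2 in product, i.e. 929×0.289 = (1−0.196)·E·0.676.
E = 268.48/(0.676×0.804) = 493.98 tonne/day.
Recycle N = 0.196×493.98 = 96.82 tonne/day.
Combined feed G = 929 + 96.82 = 1025.8 tonne/day.
Overhead Q = G − E = 1025.8 − 493.98 = 531.84 tonne/day.

531.8 tonne/day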